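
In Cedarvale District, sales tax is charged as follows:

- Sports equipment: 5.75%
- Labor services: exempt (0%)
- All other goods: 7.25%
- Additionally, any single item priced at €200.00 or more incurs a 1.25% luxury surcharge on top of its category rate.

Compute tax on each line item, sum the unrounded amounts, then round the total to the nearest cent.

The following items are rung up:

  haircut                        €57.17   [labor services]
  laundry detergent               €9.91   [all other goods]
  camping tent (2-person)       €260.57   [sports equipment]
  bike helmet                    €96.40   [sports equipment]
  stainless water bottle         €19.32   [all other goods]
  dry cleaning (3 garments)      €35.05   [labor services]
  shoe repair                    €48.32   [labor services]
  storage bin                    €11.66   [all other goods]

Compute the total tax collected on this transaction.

Haircut €57.17: labor services → 0% → €0.00
Laundry detergent €9.91: all other goods → 7.25% → €0.718475
Camping tent (2-person) €260.57: sports equipment → 5.75% + 1.25% surcharge = 7% → €18.2399
Bike helmet €96.40: sports equipment → 5.75% → €5.543
Stainless water bottle €19.32: all other goods → 7.25% → €1.4007
Dry cleaning (3 garments) €35.05: labor services → 0% → €0.00
Shoe repair €48.32: labor services → 0% → €0.00
Storage bin €11.66: all other goods → 7.25% → €0.84535
Unrounded tax sum = €26.747425 → €26.75

€26.75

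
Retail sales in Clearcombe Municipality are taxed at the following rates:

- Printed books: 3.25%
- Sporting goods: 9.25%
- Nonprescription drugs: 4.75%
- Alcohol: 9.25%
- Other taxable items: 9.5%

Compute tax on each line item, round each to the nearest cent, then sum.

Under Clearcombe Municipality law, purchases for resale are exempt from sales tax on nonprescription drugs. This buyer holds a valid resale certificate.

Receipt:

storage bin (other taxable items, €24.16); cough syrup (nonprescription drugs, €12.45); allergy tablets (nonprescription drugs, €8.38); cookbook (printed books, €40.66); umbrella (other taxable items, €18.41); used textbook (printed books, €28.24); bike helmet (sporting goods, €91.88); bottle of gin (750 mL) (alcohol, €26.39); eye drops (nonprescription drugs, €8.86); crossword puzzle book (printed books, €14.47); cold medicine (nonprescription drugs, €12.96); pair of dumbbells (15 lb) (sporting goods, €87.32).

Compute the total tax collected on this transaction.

Storage bin €24.16: other taxable items → 9.5% → €2.30
Cough syrup €12.45: nonprescription drugs, buyer-exempt → 0% → €0.00
Allergy tablets €8.38: nonprescription drugs, buyer-exempt → 0% → €0.00
Cookbook €40.66: printed books → 3.25% → €1.32
Umbrella €18.41: other taxable items → 9.5% → €1.75
Used textbook €28.24: printed books → 3.25% → €0.92
Bike helmet €91.88: sporting goods → 9.25% → €8.50
Bottle of gin (750 mL) €26.39: alcohol → 9.25% → €2.44
Eye drops €8.86: nonprescription drugs, buyer-exempt → 0% → €0.00
Crossword puzzle book €14.47: printed books → 3.25% → €0.47
Cold medicine €12.96: nonprescription drugs, buyer-exempt → 0% → €0.00
Pair of dumbbells (15 lb) €87.32: sporting goods → 9.25% → €8.08
Total tax = €2.30 + €1.32 + €1.75 + €0.92 + €8.50 + €2.44 + €0.47 + €8.08 = €25.78

€25.78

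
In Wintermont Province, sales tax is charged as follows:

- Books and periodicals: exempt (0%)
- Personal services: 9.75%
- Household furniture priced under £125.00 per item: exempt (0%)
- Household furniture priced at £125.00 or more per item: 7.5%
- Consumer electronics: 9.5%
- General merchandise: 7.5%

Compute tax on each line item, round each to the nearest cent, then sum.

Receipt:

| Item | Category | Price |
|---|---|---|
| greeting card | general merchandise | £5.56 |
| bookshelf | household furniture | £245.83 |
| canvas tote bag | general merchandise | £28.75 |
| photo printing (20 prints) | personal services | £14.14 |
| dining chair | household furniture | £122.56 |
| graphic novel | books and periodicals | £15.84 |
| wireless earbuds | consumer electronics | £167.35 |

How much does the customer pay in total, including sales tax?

Greeting card £5.56: general merchandise → 7.5% → £0.42
Bookshelf £245.83: household furniture, £125.00 or more → 7.5% → £18.44
Canvas tote bag £28.75: general merchandise → 7.5% → £2.16
Photo printing (20 prints) £14.14: personal services → 9.75% → £1.38
Dining chair £122.56: household furniture, under £125.00 → 0% → £0.00
Graphic novel £15.84: books and periodicals → 0% → £0.00
Wireless earbuds £167.35: consumer electronics → 9.5% → £15.90
Subtotal = £600.03; tax = £38.30; total due = £638.33

£638.33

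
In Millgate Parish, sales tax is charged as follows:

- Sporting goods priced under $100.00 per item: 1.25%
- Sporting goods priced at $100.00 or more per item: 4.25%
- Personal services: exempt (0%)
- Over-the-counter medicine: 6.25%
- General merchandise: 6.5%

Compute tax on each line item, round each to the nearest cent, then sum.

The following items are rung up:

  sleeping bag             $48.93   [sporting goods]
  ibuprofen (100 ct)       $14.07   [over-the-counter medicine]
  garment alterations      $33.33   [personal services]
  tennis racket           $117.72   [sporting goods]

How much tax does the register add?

Sleeping bag $48.93: sporting goods, under $100.00 → 1.25% → $0.61
Ibuprofen (100 ct) $14.07: over-the-counter medicine → 6.25% → $0.88
Garment alterations $33.33: personal services → 0% → $0.00
Tennis racket $117.72: sporting goods, $100.00 or more → 4.25% → $5.00
Total tax = $0.61 + $0.88 + $5.00 = $6.49

$6.49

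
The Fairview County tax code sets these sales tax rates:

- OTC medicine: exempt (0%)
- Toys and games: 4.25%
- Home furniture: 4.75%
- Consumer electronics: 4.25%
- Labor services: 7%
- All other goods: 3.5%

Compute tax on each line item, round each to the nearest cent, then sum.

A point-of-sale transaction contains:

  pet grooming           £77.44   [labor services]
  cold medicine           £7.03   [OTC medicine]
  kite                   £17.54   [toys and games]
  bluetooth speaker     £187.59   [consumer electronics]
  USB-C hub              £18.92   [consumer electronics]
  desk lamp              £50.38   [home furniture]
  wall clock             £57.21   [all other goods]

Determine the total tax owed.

Pet grooming £77.44: labor services → 7% → £5.42
Cold medicine £7.03: OTC medicine → 0% → £0.00
Kite £17.54: toys and games → 4.25% → £0.75
Bluetooth speaker £187.59: consumer electronics → 4.25% → £7.97
USB-C hub £18.92: consumer electronics → 4.25% → £0.80
Desk lamp £50.38: home furniture → 4.75% → £2.39
Wall clock £57.21: all other goods → 3.5% → £2.00
Total tax = £5.42 + £0.75 + £7.97 + £0.80 + £2.39 + £2.00 = £19.33

£19.33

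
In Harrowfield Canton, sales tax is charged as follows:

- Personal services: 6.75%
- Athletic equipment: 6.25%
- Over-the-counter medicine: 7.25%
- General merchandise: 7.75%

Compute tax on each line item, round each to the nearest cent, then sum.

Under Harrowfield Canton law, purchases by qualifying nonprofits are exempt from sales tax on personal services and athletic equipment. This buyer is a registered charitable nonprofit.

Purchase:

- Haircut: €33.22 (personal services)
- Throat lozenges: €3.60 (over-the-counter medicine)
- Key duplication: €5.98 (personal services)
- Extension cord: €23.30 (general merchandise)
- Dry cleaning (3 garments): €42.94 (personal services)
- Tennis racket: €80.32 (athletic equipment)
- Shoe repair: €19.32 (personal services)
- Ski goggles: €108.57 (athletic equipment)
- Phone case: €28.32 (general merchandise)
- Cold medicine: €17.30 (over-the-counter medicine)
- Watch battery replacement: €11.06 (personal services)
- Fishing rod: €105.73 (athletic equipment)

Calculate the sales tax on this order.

Haircut €33.22: personal services, buyer-exempt → 0% → €0.00
Throat lozenges €3.60: over-the-counter medicine → 7.25% → €0.26
Key duplication €5.98: personal services, buyer-exempt → 0% → €0.00
Extension cord €23.30: general merchandise → 7.75% → €1.81
Dry cleaning (3 garments) €42.94: personal services, buyer-exempt → 0% → €0.00
Tennis racket €80.32: athletic equipment, buyer-exempt → 0% → €0.00
Shoe repair €19.32: personal services, buyer-exempt → 0% → €0.00
Ski goggles €108.57: athletic equipment, buyer-exempt → 0% → €0.00
Phone case €28.32: general merchandise → 7.75% → €2.19
Cold medicine €17.30: over-the-counter medicine → 7.25% → €1.25
Watch battery replacement €11.06: personal services, buyer-exempt → 0% → €0.00
Fishing rod €105.73: athletic equipment, buyer-exempt → 0% → €0.00
Total tax = €0.26 + €1.81 + €2.19 + €1.25 = €5.51

€5.51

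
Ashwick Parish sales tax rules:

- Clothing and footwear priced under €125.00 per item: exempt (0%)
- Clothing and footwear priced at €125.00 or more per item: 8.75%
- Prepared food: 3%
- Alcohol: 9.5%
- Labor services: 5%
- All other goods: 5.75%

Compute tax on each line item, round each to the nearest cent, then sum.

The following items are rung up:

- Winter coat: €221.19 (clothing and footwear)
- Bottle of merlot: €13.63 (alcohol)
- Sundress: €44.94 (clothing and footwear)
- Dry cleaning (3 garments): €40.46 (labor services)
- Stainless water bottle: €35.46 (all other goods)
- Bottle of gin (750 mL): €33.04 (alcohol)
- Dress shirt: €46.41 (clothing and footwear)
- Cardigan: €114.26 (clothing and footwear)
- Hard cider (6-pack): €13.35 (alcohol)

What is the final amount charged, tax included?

€591.85

Winter coat €221.19: clothing and footwear, €125.00 or more → 8.75% → €19.35
Bottle of merlot €13.63: alcohol → 9.5% → €1.29
Sundress €44.94: clothing and footwear, under €125.00 → 0% → €0.00
Dry cleaning (3 garments) €40.46: labor services → 5% → €2.02
Stainless water bottle €35.46: all other goods → 5.75% → €2.04
Bottle of gin (750 mL) €33.04: alcohol → 9.5% → €3.14
Dress shirt €46.41: clothing and footwear, under €125.00 → 0% → €0.00
Cardigan €114.26: clothing and footwear, under €125.00 → 0% → €0.00
Hard cider (6-pack) €13.35: alcohol → 9.5% → €1.27
Subtotal = €562.74; tax = €29.11; total due = €591.85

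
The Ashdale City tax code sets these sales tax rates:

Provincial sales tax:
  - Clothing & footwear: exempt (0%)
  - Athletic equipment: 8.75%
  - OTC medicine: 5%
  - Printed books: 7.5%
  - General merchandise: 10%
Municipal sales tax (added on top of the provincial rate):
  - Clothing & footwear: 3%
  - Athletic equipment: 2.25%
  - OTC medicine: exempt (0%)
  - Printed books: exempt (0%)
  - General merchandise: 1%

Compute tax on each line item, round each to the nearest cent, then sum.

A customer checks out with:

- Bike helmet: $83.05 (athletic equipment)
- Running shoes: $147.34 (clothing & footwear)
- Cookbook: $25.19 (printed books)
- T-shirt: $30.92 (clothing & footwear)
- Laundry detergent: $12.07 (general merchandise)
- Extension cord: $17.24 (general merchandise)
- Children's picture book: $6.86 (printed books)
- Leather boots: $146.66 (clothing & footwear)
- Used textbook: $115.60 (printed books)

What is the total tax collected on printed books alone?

Cookbook $25.19: printed books → 7.5% + 0% municipal = 7.5% → $1.89
Children's picture book $6.86: printed books → 7.5% + 0% municipal = 7.5% → $0.51
Used textbook $115.60: printed books → 7.5% + 0% municipal = 7.5% → $8.67
Tax on printed books = $1.89 + $0.51 + $8.67 = $11.07

$11.07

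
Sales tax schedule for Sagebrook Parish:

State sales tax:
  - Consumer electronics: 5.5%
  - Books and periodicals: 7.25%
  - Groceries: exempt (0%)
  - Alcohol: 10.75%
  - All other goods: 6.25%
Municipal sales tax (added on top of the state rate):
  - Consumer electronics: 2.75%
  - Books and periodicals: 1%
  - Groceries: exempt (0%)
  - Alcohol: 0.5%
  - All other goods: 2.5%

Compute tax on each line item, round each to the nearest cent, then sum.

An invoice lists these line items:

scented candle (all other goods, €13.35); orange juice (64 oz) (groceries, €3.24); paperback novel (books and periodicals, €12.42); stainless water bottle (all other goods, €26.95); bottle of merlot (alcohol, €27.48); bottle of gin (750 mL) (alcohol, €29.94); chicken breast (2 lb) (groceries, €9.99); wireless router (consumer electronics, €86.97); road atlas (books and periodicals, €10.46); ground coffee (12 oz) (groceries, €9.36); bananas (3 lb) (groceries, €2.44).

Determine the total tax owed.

Scented candle €13.35: all other goods → 6.25% + 2.5% municipal = 8.75% → €1.17
Orange juice (64 oz) €3.24: groceries → 0% + 0% municipal = 0% → €0.00
Paperback novel €12.42: books and periodicals → 7.25% + 1% municipal = 8.25% → €1.02
Stainless water bottle €26.95: all other goods → 6.25% + 2.5% municipal = 8.75% → €2.36
Bottle of merlot €27.48: alcohol → 10.75% + 0.5% municipal = 11.25% → €3.09
Bottle of gin (750 mL) €29.94: alcohol → 10.75% + 0.5% municipal = 11.25% → €3.37
Chicken breast (2 lb) €9.99: groceries → 0% + 0% municipal = 0% → €0.00
Wireless router €86.97: consumer electronics → 5.5% + 2.75% municipal = 8.25% → €7.18
Road atlas €10.46: books and periodicals → 7.25% + 1% municipal = 8.25% → €0.86
Ground coffee (12 oz) €9.36: groceries → 0% + 0% municipal = 0% → €0.00
Bananas (3 lb) €2.44: groceries → 0% + 0% municipal = 0% → €0.00
Total tax = €1.17 + €1.02 + €2.36 + €3.09 + €3.37 + €7.18 + €0.86 = €19.05

€19.05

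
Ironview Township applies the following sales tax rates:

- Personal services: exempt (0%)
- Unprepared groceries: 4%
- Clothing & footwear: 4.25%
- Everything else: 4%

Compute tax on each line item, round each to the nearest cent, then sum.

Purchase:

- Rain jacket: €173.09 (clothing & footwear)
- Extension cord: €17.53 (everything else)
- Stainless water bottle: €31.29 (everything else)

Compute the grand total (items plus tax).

Rain jacket €173.09: clothing & footwear → 4.25% → €7.36
Extension cord €17.53: everything else → 4% → €0.70
Stainless water bottle €31.29: everything else → 4% → €1.25
Subtotal = €221.91; tax = €9.31; total due = €231.22

€231.22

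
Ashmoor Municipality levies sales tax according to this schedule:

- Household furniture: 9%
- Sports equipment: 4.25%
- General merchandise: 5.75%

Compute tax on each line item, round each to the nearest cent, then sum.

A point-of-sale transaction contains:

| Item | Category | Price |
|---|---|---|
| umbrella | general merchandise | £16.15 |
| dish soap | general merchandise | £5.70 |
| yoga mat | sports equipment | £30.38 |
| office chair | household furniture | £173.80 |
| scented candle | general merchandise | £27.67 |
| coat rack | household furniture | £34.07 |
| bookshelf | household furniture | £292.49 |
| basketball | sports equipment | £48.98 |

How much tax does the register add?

Umbrella £16.15: general merchandise → 5.75% → £0.93
Dish soap £5.70: general merchandise → 5.75% → £0.33
Yoga mat £30.38: sports equipment → 4.25% → £1.29
Office chair £173.80: household furniture → 9% → £15.64
Scented candle £27.67: general merchandise → 5.75% → £1.59
Coat rack £34.07: household furniture → 9% → £3.07
Bookshelf £292.49: household furniture → 9% → £26.32
Basketball £48.98: sports equipment → 4.25% → £2.08
Total tax = £0.93 + £0.33 + £1.29 + £15.64 + £1.59 + £3.07 + £26.32 + £2.08 = £51.25

£51.25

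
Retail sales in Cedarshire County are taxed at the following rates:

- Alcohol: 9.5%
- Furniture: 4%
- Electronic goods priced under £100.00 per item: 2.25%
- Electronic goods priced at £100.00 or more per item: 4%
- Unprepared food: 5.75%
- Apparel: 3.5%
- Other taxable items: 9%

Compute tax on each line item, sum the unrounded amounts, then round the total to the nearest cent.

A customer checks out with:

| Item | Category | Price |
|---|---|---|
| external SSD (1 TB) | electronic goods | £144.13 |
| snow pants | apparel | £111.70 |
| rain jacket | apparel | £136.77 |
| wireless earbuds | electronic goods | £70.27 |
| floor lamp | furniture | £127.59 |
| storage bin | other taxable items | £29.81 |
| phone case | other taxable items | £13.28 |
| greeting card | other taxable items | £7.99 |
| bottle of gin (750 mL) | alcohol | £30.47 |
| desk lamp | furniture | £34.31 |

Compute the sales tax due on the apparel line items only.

Snow pants £111.70: apparel → 3.5% → £3.9095
Rain jacket £136.77: apparel → 3.5% → £4.78695
Tax on apparel: unrounded sum = £8.69645 → £8.70

£8.70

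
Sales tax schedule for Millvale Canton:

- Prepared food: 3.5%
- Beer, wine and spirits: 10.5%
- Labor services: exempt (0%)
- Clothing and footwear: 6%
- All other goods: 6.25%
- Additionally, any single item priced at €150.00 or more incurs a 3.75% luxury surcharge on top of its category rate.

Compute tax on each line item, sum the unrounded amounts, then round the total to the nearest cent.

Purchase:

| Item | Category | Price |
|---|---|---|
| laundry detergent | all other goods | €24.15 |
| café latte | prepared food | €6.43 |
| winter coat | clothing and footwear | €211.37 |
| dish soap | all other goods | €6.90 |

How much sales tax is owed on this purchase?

Laundry detergent €24.15: all other goods → 6.25% → €1.509375
Café latte €6.43: prepared food → 3.5% → €0.22505
Winter coat €211.37: clothing and footwear → 6% + 3.75% surcharge = 9.75% → €20.608575
Dish soap €6.90: all other goods → 6.25% → €0.43125
Unrounded tax sum = €22.77425 → €22.77

€22.77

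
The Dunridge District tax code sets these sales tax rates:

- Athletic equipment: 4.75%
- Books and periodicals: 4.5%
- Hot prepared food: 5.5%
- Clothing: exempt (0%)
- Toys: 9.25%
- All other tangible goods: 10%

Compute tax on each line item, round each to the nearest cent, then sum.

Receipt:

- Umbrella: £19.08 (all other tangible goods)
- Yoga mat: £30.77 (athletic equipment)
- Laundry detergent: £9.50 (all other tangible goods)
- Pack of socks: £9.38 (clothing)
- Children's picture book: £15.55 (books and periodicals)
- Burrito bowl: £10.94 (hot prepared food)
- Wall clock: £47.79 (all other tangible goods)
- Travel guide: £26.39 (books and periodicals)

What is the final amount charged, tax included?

£180.99

Umbrella £19.08: all other tangible goods → 10% → £1.91
Yoga mat £30.77: athletic equipment → 4.75% → £1.46
Laundry detergent £9.50: all other tangible goods → 10% → £0.95
Pack of socks £9.38: clothing → 0% → £0.00
Children's picture book £15.55: books and periodicals → 4.5% → £0.70
Burrito bowl £10.94: hot prepared food → 5.5% → £0.60
Wall clock £47.79: all other tangible goods → 10% → £4.78
Travel guide £26.39: books and periodicals → 4.5% → £1.19
Subtotal = £169.40; tax = £11.59; total due = £180.99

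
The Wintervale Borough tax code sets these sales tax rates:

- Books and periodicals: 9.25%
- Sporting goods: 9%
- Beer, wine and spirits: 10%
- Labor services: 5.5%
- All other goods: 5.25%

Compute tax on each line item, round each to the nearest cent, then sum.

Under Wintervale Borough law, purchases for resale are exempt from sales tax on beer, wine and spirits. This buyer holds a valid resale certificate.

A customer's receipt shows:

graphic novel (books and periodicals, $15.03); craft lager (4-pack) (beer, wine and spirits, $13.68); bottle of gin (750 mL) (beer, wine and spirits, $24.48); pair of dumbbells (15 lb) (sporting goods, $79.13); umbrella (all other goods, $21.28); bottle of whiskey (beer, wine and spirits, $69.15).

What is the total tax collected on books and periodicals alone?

$1.39

Graphic novel $15.03: books and periodicals → 9.25% → $1.39
Tax on books and periodicals = $1.39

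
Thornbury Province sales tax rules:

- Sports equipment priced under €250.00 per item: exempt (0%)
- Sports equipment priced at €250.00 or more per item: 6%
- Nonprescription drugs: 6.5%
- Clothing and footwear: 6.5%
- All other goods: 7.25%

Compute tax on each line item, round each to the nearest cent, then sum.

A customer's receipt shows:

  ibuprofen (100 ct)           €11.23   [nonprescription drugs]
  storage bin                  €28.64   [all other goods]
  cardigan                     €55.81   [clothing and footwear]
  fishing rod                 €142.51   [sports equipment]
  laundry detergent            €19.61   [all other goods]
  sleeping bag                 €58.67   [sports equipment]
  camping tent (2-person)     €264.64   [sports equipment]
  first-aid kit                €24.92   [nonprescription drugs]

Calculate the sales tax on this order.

€25.36

Ibuprofen (100 ct) €11.23: nonprescription drugs → 6.5% → €0.73
Storage bin €28.64: all other goods → 7.25% → €2.08
Cardigan €55.81: clothing and footwear → 6.5% → €3.63
Fishing rod €142.51: sports equipment, under €250.00 → 0% → €0.00
Laundry detergent €19.61: all other goods → 7.25% → €1.42
Sleeping bag €58.67: sports equipment, under €250.00 → 0% → €0.00
Camping tent (2-person) €264.64: sports equipment, €250.00 or more → 6% → €15.88
First-aid kit €24.92: nonprescription drugs → 6.5% → €1.62
Total tax = €0.73 + €2.08 + €3.63 + €1.42 + €15.88 + €1.62 = €25.36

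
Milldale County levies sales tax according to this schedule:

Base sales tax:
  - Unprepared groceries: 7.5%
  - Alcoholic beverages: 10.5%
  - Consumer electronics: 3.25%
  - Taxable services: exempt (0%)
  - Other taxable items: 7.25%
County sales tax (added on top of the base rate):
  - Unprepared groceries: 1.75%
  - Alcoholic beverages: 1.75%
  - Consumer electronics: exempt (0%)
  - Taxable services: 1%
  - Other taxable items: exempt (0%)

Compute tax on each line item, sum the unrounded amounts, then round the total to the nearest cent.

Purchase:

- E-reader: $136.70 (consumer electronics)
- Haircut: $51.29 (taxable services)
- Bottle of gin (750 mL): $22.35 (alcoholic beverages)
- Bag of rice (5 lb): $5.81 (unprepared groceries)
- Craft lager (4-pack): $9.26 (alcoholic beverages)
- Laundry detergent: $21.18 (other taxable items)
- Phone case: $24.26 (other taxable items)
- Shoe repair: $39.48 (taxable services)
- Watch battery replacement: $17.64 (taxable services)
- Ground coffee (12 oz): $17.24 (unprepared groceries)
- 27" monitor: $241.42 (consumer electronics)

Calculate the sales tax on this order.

E-reader $136.70: consumer electronics → 3.25% + 0% county = 3.25% → $4.44275
Haircut $51.29: taxable services → 0% + 1% county = 1% → $0.5129
Bottle of gin (750 mL) $22.35: alcoholic beverages → 10.5% + 1.75% county = 12.25% → $2.737875
Bag of rice (5 lb) $5.81: unprepared groceries → 7.5% + 1.75% county = 9.25% → $0.537425
Craft lager (4-pack) $9.26: alcoholic beverages → 10.5% + 1.75% county = 12.25% → $1.13435
Laundry detergent $21.18: other taxable items → 7.25% + 0% county = 7.25% → $1.53555
Phone case $24.26: other taxable items → 7.25% + 0% county = 7.25% → $1.75885
Shoe repair $39.48: taxable services → 0% + 1% county = 1% → $0.3948
Watch battery replacement $17.64: taxable services → 0% + 1% county = 1% → $0.1764
Ground coffee (12 oz) $17.24: unprepared groceries → 7.5% + 1.75% county = 9.25% → $1.5947
27" monitor $241.42: consumer electronics → 3.25% + 0% county = 3.25% → $7.84615
Unrounded tax sum = $22.67175 → $22.67

$22.67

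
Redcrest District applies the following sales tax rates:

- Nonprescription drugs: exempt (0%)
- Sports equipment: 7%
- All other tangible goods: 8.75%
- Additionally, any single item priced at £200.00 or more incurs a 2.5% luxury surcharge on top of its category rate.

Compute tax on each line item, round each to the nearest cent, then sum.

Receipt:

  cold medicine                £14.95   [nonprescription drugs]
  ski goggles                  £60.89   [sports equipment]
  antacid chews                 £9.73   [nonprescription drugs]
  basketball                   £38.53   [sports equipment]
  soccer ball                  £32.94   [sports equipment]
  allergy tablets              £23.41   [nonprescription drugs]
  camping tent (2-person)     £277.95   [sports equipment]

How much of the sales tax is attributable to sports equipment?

Ski goggles £60.89: sports equipment → 7% → £4.26
Basketball £38.53: sports equipment → 7% → £2.70
Soccer ball £32.94: sports equipment → 7% → £2.31
Camping tent (2-person) £277.95: sports equipment → 7% + 2.5% surcharge = 9.5% → £26.41
Tax on sports equipment = £4.26 + £2.70 + £2.31 + £26.41 = £35.68

£35.68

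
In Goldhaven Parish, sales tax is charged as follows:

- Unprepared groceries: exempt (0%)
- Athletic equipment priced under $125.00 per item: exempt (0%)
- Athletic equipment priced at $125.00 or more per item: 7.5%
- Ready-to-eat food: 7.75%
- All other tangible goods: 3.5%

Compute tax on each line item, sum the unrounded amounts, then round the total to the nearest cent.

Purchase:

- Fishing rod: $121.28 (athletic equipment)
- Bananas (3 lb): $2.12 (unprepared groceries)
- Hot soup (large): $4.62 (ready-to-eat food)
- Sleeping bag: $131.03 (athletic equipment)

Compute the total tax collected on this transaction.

Fishing rod $121.28: athletic equipment, under $125.00 → 0% → $0.00
Bananas (3 lb) $2.12: unprepared groceries → 0% → $0.00
Hot soup (large) $4.62: ready-to-eat food → 7.75% → $0.35805
Sleeping bag $131.03: athletic equipment, $125.00 or more → 7.5% → $9.82725
Unrounded tax sum = $10.1853 → $10.19

$10.19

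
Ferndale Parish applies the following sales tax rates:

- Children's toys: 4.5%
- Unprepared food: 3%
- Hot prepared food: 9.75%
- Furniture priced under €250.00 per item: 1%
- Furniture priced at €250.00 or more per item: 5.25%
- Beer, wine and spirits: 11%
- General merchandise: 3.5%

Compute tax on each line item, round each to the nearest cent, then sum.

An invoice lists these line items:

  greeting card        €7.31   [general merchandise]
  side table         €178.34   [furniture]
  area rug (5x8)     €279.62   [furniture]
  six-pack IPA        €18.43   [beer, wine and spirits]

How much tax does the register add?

Greeting card €7.31: general merchandise → 3.5% → €0.26
Side table €178.34: furniture, under €250.00 → 1% → €1.78
Area rug (5x8) €279.62: furniture, €250.00 or more → 5.25% → €14.68
Six-pack IPA €18.43: beer, wine and spirits → 11% → €2.03
Total tax = €0.26 + €1.78 + €14.68 + €2.03 = €18.75

€18.75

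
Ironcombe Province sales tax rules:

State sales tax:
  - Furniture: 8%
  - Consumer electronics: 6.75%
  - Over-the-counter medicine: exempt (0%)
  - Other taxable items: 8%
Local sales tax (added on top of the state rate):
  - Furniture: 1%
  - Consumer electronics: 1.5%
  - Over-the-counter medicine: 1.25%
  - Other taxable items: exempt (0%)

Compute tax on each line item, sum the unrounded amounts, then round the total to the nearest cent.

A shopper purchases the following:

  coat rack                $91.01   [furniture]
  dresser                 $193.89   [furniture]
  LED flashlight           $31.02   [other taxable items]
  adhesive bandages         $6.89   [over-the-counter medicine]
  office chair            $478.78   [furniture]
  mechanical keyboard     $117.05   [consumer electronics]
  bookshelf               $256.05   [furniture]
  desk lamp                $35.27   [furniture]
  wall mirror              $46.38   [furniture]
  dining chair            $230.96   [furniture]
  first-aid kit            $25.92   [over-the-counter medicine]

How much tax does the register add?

$132.46

Coat rack $91.01: furniture → 8% + 1% local = 9% → $8.1909
Dresser $193.89: furniture → 8% + 1% local = 9% → $17.4501
LED flashlight $31.02: other taxable items → 8% + 0% local = 8% → $2.4816
Adhesive bandages $6.89: over-the-counter medicine → 0% + 1.25% local = 1.25% → $0.086125
Office chair $478.78: furniture → 8% + 1% local = 9% → $43.0902
Mechanical keyboard $117.05: consumer electronics → 6.75% + 1.5% local = 8.25% → $9.656625
Bookshelf $256.05: furniture → 8% + 1% local = 9% → $23.0445
Desk lamp $35.27: furniture → 8% + 1% local = 9% → $3.1743
Wall mirror $46.38: furniture → 8% + 1% local = 9% → $4.1742
Dining chair $230.96: furniture → 8% + 1% local = 9% → $20.7864
First-aid kit $25.92: over-the-counter medicine → 0% + 1.25% local = 1.25% → $0.324
Unrounded tax sum = $132.45895 → $132.46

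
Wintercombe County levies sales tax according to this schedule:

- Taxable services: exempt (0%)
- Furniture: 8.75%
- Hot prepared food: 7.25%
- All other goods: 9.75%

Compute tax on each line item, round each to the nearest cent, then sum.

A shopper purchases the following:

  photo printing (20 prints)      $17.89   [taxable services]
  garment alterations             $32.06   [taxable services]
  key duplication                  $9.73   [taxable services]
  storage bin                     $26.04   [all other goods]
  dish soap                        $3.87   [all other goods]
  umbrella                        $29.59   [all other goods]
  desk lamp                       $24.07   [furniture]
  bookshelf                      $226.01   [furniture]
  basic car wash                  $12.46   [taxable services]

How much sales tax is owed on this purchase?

Photo printing (20 prints) $17.89: taxable services → 0% → $0.00
Garment alterations $32.06: taxable services → 0% → $0.00
Key duplication $9.73: taxable services → 0% → $0.00
Storage bin $26.04: all other goods → 9.75% → $2.54
Dish soap $3.87: all other goods → 9.75% → $0.38
Umbrella $29.59: all other goods → 9.75% → $2.89
Desk lamp $24.07: furniture → 8.75% → $2.11
Bookshelf $226.01: furniture → 8.75% → $19.78
Basic car wash $12.46: taxable services → 0% → $0.00
Total tax = $2.54 + $0.38 + $2.89 + $2.11 + $19.78 = $27.70

$27.70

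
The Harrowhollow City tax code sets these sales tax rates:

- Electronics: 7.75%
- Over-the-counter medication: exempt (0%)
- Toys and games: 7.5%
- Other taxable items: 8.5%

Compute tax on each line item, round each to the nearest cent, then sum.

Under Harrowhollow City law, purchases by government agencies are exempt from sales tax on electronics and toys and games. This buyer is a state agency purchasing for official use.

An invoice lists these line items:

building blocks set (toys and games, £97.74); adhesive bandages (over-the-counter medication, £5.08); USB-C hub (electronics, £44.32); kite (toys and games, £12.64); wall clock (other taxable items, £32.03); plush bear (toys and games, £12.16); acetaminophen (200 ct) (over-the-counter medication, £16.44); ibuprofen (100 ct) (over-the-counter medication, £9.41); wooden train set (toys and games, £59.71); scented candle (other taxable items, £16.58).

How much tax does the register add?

£4.13

Building blocks set £97.74: toys and games, buyer-exempt → 0% → £0.00
Adhesive bandages £5.08: over-the-counter medication → 0% → £0.00
USB-C hub £44.32: electronics, buyer-exempt → 0% → £0.00
Kite £12.64: toys and games, buyer-exempt → 0% → £0.00
Wall clock £32.03: other taxable items → 8.5% → £2.72
Plush bear £12.16: toys and games, buyer-exempt → 0% → £0.00
Acetaminophen (200 ct) £16.44: over-the-counter medication → 0% → £0.00
Ibuprofen (100 ct) £9.41: over-the-counter medication → 0% → £0.00
Wooden train set £59.71: toys and games, buyer-exempt → 0% → £0.00
Scented candle £16.58: other taxable items → 8.5% → £1.41
Total tax = £2.72 + £1.41 = £4.13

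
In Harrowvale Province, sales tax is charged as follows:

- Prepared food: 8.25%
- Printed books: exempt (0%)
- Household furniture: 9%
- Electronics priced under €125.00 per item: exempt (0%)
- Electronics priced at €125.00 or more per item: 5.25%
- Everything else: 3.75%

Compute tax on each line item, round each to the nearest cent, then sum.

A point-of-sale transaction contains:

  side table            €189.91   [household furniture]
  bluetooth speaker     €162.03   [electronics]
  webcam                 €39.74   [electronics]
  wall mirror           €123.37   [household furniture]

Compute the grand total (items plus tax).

Side table €189.91: household furniture → 9% → €17.09
Bluetooth speaker €162.03: electronics, €125.00 or more → 5.25% → €8.51
Webcam €39.74: electronics, under €125.00 → 0% → €0.00
Wall mirror €123.37: household furniture → 9% → €11.10
Subtotal = €515.05; tax = €36.70; total due = €551.75

€551.75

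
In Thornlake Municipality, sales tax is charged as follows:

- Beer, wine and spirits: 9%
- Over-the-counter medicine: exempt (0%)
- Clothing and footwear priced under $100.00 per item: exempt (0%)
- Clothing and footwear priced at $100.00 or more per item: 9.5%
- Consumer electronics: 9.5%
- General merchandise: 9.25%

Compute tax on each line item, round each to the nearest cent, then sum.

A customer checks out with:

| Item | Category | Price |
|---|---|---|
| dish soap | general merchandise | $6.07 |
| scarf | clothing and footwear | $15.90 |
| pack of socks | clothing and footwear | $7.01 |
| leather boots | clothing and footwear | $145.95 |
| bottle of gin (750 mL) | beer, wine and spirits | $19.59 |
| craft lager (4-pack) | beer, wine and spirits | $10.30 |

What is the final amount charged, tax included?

$221.94

Dish soap $6.07: general merchandise → 9.25% → $0.56
Scarf $15.90: clothing and footwear, under $100.00 → 0% → $0.00
Pack of socks $7.01: clothing and footwear, under $100.00 → 0% → $0.00
Leather boots $145.95: clothing and footwear, $100.00 or more → 9.5% → $13.87
Bottle of gin (750 mL) $19.59: beer, wine and spirits → 9% → $1.76
Craft lager (4-pack) $10.30: beer, wine and spirits → 9% → $0.93
Subtotal = $204.82; tax = $17.12; total due = $221.94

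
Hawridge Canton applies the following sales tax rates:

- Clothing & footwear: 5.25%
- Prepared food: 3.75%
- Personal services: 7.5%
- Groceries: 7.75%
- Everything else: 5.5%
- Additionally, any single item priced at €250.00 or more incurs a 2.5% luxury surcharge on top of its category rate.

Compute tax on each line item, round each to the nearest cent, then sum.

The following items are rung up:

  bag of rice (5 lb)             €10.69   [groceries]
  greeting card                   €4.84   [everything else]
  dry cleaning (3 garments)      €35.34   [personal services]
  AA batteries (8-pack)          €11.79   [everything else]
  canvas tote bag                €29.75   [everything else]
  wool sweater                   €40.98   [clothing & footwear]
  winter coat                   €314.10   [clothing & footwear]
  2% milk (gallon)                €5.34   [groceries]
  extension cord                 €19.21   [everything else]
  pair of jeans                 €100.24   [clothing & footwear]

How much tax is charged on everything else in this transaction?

Greeting card €4.84: everything else → 5.5% → €0.27
AA batteries (8-pack) €11.79: everything else → 5.5% → €0.65
Canvas tote bag €29.75: everything else → 5.5% → €1.64
Extension cord €19.21: everything else → 5.5% → €1.06
Tax on everything else = €0.27 + €0.65 + €1.64 + €1.06 = €3.62

€3.62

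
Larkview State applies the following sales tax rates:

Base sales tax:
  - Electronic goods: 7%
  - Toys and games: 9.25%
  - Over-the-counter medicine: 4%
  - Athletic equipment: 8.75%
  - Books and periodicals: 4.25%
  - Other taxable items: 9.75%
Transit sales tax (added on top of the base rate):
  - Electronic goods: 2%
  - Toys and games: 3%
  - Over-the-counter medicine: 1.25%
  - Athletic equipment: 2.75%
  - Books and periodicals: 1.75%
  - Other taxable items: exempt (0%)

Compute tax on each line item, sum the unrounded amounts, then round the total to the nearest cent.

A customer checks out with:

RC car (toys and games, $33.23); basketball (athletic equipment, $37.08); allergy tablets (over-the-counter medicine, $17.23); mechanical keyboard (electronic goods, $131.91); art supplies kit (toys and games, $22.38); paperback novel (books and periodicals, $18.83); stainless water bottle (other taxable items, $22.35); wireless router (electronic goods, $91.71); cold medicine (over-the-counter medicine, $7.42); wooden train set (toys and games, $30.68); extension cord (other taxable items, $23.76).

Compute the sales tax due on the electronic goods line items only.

$20.13

Mechanical keyboard $131.91: electronic goods → 7% + 2% transit = 9% → $11.8719
Wireless router $91.71: electronic goods → 7% + 2% transit = 9% → $8.2539
Tax on electronic goods: unrounded sum = $20.1258 → $20.13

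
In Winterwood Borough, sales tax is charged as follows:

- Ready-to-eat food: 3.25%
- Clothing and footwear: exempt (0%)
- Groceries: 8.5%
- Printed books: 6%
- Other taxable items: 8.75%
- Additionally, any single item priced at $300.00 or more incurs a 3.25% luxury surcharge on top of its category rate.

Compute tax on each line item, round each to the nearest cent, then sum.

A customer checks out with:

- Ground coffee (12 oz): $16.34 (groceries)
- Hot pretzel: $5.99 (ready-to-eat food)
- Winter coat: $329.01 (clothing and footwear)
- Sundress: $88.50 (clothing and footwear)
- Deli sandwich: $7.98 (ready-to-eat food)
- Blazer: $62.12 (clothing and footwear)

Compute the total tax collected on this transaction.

$12.53

Ground coffee (12 oz) $16.34: groceries → 8.5% → $1.39
Hot pretzel $5.99: ready-to-eat food → 3.25% → $0.19
Winter coat $329.01: clothing and footwear → 0% + 3.25% surcharge = 3.25% → $10.69
Sundress $88.50: clothing and footwear → 0% → $0.00
Deli sandwich $7.98: ready-to-eat food → 3.25% → $0.26
Blazer $62.12: clothing and footwear → 0% → $0.00
Total tax = $1.39 + $0.19 + $10.69 + $0.26 = $12.53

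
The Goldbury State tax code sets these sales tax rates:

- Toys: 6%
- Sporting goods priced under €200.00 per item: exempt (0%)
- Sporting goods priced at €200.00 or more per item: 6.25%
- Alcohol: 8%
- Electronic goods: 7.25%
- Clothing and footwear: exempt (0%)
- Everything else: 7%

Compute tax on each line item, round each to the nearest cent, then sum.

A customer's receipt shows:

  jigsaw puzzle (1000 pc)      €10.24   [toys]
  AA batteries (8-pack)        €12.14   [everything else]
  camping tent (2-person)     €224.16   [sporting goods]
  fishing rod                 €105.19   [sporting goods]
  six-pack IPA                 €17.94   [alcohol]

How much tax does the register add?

€16.91

Jigsaw puzzle (1000 pc) €10.24: toys → 6% → €0.61
AA batteries (8-pack) €12.14: everything else → 7% → €0.85
Camping tent (2-person) €224.16: sporting goods, €200.00 or more → 6.25% → €14.01
Fishing rod €105.19: sporting goods, under €200.00 → 0% → €0.00
Six-pack IPA €17.94: alcohol → 8% → €1.44
Total tax = €0.61 + €0.85 + €14.01 + €1.44 = €16.91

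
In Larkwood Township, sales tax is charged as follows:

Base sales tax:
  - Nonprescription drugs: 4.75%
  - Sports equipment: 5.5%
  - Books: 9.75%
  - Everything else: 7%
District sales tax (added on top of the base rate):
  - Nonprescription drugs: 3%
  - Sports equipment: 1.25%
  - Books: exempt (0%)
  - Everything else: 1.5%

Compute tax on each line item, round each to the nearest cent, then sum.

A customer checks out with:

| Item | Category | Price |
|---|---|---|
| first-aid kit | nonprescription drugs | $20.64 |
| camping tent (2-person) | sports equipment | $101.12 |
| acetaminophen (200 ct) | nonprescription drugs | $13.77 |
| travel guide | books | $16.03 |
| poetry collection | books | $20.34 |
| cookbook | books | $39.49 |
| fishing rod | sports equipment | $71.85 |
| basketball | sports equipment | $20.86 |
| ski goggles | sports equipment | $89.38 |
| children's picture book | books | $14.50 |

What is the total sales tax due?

First-aid kit $20.64: nonprescription drugs → 4.75% + 3% district = 7.75% → $1.60
Camping tent (2-person) $101.12: sports equipment → 5.5% + 1.25% district = 6.75% → $6.83
Acetaminophen (200 ct) $13.77: nonprescription drugs → 4.75% + 3% district = 7.75% → $1.07
Travel guide $16.03: books → 9.75% + 0% district = 9.75% → $1.56
Poetry collection $20.34: books → 9.75% + 0% district = 9.75% → $1.98
Cookbook $39.49: books → 9.75% + 0% district = 9.75% → $3.85
Fishing rod $71.85: sports equipment → 5.5% + 1.25% district = 6.75% → $4.85
Basketball $20.86: sports equipment → 5.5% + 1.25% district = 6.75% → $1.41
Ski goggles $89.38: sports equipment → 5.5% + 1.25% district = 6.75% → $6.03
Children's picture book $14.50: books → 9.75% + 0% district = 9.75% → $1.41
Total tax = $1.60 + $6.83 + $1.07 + $1.56 + $1.98 + $3.85 + $4.85 + $1.41 + $6.03 + $1.41 = $30.59

$30.59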